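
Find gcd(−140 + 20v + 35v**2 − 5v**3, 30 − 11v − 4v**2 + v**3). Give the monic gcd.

−2 + v

By polynomial division,
  −5v**3 + 35v**2 + 20v − 140 = (−5)(v**3 − 4v**2 − 11v + 30) + (15v**2 − 35v + 10)
  v**3 − 4v**2 − 11v + 30 = ((1/15)v − 1/9)(15v**2 − 35v + 10) + (−(140/9)v + 280/9)
  15v**2 − 35v + 10 = (−(27/28)v + 9/28)(−(140/9)v + 280/9) + (0)
Last nonzero remainder: −(140/9)v + 280/9. Dividing through by −140/9 gives the monic gcd v − 2.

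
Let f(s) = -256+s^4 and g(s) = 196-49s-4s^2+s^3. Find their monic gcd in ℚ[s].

-4+s

By polynomial division,
  s^4-256 = (s+4)(s^3-4s^2-49s+196) + (65s^2-1040)
  s^3-4s^2-49s+196 = ((1/65)s-4/65)(65s^2-1040) + (-33s+132)
  65s^2-1040 = (-(65/33)s-260/33)(-33s+132) + (0)
Last nonzero remainder: -33s+132. Dividing through by -33 gives the monic gcd s-4.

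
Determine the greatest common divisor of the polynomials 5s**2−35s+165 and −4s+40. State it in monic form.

1

Euclidean algorithm in ℚ[s]:
  5s**2−35s+165 = (−(5/4)s−15/4)(−4s+40) + (315)
  −4s+40 = (−(4/315)s+8/63)(315) + (0)
The last nonzero remainder is the constant 315, so the polynomials are coprime and gcd = 1.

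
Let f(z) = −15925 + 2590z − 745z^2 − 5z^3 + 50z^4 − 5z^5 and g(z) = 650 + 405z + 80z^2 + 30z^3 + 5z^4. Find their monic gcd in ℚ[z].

65 + 8z + 4z^2 + z^3

Apply the Euclidean algorithm:
  −5z^5 + 50z^4 − 5z^3 − 745z^2 + 2590z − 15925 = (−z + 16)(5z^4 + 30z^3 + 80z^2 + 405z + 650) + (−405z^3 − 1620z^2 − 3240z − 26325)
  5z^4 + 30z^3 + 80z^2 + 405z + 650 = (−(1/81)z − 2/81)(−405z^3 − 1620z^2 − 3240z − 26325) + (0)
Last nonzero remainder: −405z^3 − 1620z^2 − 3240z − 26325. Dividing through by −405 gives the monic gcd z^3 + 4z^2 + 8z + 65.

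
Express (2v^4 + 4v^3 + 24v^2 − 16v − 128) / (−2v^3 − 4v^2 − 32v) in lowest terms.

(−v^2 + 4)/(v)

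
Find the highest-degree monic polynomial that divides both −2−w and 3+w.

1

Repeated division with remainder:
  −w−2 = (−1)(w+3) + (1)
  w+3 = (w+3)(1) + (0)
The last nonzero remainder is the constant 1, so the polynomials are coprime and gcd = 1.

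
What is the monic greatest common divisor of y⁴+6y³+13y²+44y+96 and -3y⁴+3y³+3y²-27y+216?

Apply the Euclidean algorithm:
  y⁴+6y³+13y²+44y+96 = (-1/3)(-3y⁴+3y³+3y²-27y+216) + (7y³+14y²+35y+168)
  -3y⁴+3y³+3y²-27y+216 = (-(3/7)y+9/7)(7y³+14y²+35y+168) + (0)
Last nonzero remainder: 7y³+14y²+35y+168. Dividing through by 7 gives the monic gcd y³+2y²+5y+24.

y³+2y²+5y+24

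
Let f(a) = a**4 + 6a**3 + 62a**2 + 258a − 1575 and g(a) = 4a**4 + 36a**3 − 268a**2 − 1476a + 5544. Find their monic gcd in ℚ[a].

a**2 + 4a − 21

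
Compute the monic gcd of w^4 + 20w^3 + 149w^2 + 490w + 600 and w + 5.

Apply the Euclidean algorithm:
  w^4 + 20w^3 + 149w^2 + 490w + 600 = (w^3 + 15w^2 + 74w + 120)(w + 5) + (0)
The last nonzero remainder w + 5 is already monic.

w + 5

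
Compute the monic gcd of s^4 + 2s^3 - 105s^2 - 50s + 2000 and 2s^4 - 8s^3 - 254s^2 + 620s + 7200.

Euclidean algorithm in ℚ[s]:
  s^4 + 2s^3 - 105s^2 - 50s + 2000 = (1/2)(2s^4 - 8s^3 - 254s^2 + 620s + 7200) + (6s^3 + 22s^2 - 360s - 1600)
  2s^4 - 8s^3 - 254s^2 + 620s + 7200 = ((1/3)s - 23/9)(6s^3 + 22s^2 - 360s - 1600) + (-(700/9)s^2 + (700/3)s + 28000/9)
  6s^3 + 22s^2 - 360s - 1600 = (-(27/350)s - 18/35)(-(700/9)s^2 + (700/3)s + 28000/9) + (0)
Last nonzero remainder: -(700/9)s^2 + (700/3)s + 28000/9. Dividing through by -700/9 gives the monic gcd s^2 - 3s - 40.

s^2 - 3s - 40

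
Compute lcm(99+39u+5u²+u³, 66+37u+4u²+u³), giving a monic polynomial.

198+177u+49u²+7u³+u⁴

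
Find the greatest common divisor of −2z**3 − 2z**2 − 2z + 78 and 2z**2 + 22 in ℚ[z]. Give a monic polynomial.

1

Euclidean algorithm in ℚ[z]:
  −2z**3 − 2z**2 − 2z + 78 = (−z − 1)(2z**2 + 22) + (20z + 100)
  2z**2 + 22 = ((1/10)z − 1/2)(20z + 100) + (72)
  20z + 100 = ((5/18)z + 25/18)(72) + (0)
The last nonzero remainder is the constant 72, so the polynomials are coprime and gcd = 1.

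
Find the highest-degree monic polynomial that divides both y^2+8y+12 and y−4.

Repeated division with remainder:
  y^2+8y+12 = (y+12)(y−4) + (60)
  y−4 = ((1/60)y−1/15)(60) + (0)
The last nonzero remainder is the constant 60, so the polynomials are coprime and gcd = 1.

1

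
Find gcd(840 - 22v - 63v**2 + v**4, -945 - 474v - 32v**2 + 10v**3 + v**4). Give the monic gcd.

-35 - 2v + v**2

By polynomial division,
  v**4 - 63v**2 - 22v + 840 = (v**4 + 10v**3 - 32v**2 - 474v - 945) + (-10v**3 - 31v**2 + 452v + 1785)
  v**4 + 10v**3 - 32v**2 - 474v - 945 = (-(1/10)v - 69/100)(-10v**3 - 31v**2 + 452v + 1785) + (-(819/100)v**2 + (819/50)v + 5733/20)
  -10v**3 - 31v**2 + 452v + 1785 = ((1000/819)v + 1700/273)(-(819/100)v**2 + (819/50)v + 5733/20) + (0)
Last nonzero remainder: -(819/100)v**2 + (819/50)v + 5733/20. Dividing through by -819/100 gives the monic gcd v**2 - 2v - 35.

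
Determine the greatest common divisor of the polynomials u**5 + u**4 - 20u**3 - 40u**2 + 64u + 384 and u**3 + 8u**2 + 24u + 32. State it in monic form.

u**3 + 8u**2 + 24u + 32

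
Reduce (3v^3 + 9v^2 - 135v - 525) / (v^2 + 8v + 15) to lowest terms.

(3v^2 - 6v - 105)/(v + 3)

By polynomial division,
  3v^3 + 9v^2 - 135v - 525 = (3v - 15)(v^2 + 8v + 15) + (-60v - 300)
  v^2 + 8v + 15 = (-(1/60)v - 1/20)(-60v - 300) + (0)
Last nonzero remainder: -60v - 300. Dividing through by -60 gives the monic gcd v + 5.
Cancel v + 5 from numerator and denominator to get the reduced form.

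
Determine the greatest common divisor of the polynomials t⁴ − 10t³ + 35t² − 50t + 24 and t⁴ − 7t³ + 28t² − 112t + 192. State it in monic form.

By polynomial division,
  t⁴ − 10t³ + 35t² − 50t + 24 = (t⁴ − 7t³ + 28t² − 112t + 192) + (−3t³ + 7t² + 62t − 168)
  t⁴ − 7t³ + 28t² − 112t + 192 = (−(1/3)t + 14/9)(−3t³ + 7t² + 62t − 168) + ((340/9)t² − (2380/9)t + 1360/3)
  −3t³ + 7t² + 62t − 168 = (−(27/340)t − 63/170)((340/9)t² − (2380/9)t + 1360/3) + (0)
Last nonzero remainder: (340/9)t² − (2380/9)t + 1360/3. Dividing through by 340/9 gives the monic gcd t² − 7t + 12.

t² − 7t + 12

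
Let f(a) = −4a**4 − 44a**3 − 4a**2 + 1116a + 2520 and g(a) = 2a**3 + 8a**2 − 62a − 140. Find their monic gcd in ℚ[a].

Apply the Euclidean algorithm:
  −4a**4 − 44a**3 − 4a**2 + 1116a + 2520 = (−2a − 14)(2a**3 + 8a**2 − 62a − 140) + (−16a**2 − 32a + 560)
  2a**3 + 8a**2 − 62a − 140 = (−(1/8)a − 1/4)(−16a**2 − 32a + 560) + (0)
Last nonzero remainder: −16a**2 − 32a + 560. Dividing through by −16 gives the monic gcd a**2 + 2a − 35.

a**2 + 2a − 35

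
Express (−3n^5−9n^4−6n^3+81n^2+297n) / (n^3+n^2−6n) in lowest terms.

Euclidean algorithm in ℚ[n]:
  −3n^5−9n^4−6n^3+81n^2+297n = (−3n^2−6n−18)(n^3+n^2−6n) + (63n^2+189n)
  n^3+n^2−6n = ((1/63)n−2/63)(63n^2+189n) + (0)
Last nonzero remainder: 63n^2+189n. Dividing through by 63 gives the monic gcd n^2+3n.
Cancel n^2+3n from numerator and denominator to get the reduced form.

(−3n^3−6n+99)/(n−2)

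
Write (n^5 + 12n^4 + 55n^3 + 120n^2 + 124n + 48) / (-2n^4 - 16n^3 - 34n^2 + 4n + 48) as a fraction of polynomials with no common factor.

(-n^2 - 3n - 2)/(2n - 2)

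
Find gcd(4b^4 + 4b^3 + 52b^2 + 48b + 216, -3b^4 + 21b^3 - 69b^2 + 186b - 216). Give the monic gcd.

b^2 - b + 9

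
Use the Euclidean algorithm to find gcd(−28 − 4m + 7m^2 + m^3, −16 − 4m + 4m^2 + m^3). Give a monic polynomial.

Euclidean algorithm in ℚ[m]:
  m^3 + 7m^2 − 4m − 28 = (m^3 + 4m^2 − 4m − 16) + (3m^2 − 12)
  m^3 + 4m^2 − 4m − 16 = ((1/3)m + 4/3)(3m^2 − 12) + (0)
Last nonzero remainder: 3m^2 − 12. Dividing through by 3 gives the monic gcd m^2 − 4.

−4 + m^2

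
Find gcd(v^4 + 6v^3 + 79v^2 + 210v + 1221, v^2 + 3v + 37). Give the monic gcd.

v^2 + 3v + 37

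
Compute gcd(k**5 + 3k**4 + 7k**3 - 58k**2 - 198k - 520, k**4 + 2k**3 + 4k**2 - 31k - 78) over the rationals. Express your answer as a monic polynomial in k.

Euclidean algorithm in ℚ[k]:
  k**5 + 3k**4 + 7k**3 - 58k**2 - 198k - 520 = (k + 1)(k**4 + 2k**3 + 4k**2 - 31k - 78) + (k**3 - 31k**2 - 89k - 442)
  k**4 + 2k**3 + 4k**2 - 31k - 78 = (k + 33)(k**3 - 31k**2 - 89k - 442) + (1116k**2 + 3348k + 14508)
  k**3 - 31k**2 - 89k - 442 = ((1/1116)k - 17/558)(1116k**2 + 3348k + 14508) + (0)
Last nonzero remainder: 1116k**2 + 3348k + 14508. Dividing through by 1116 gives the monic gcd k**2 + 3k + 13.

k**2 + 3k + 13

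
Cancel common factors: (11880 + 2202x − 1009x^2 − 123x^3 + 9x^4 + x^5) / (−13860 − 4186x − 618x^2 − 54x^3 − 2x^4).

(−120 + 2x + 11x^2 − x^3)/(140 + 14x + 2x^2)

Repeated division with remainder:
  x^5 + 9x^4 − 123x^3 − 1009x^2 + 2202x + 11880 = (−(1/2)x + 9)(−2x^4 − 54x^3 − 618x^2 − 4186x − 13860) + (54x^3 + 2460x^2 + 32946x + 136620)
  −2x^4 − 54x^3 − 618x^2 − 4186x − 13860 = (−(1/27)x + 167/243)(54x^3 + 2460x^2 + 32946x + 136620) + (−(88160/81)x^2 − (1763200/81)x − 969760/9)
  54x^3 + 2460x^2 + 32946x + 136620 = (−(2187/44080)x − 5589/4408)(−(88160/81)x^2 − (1763200/81)x − 969760/9) + (0)
Last nonzero remainder: −(88160/81)x^2 − (1763200/81)x − 969760/9. Dividing through by −88160/81 gives the monic gcd x^2 + 20x + 99.
Cancel x^2 + 20x + 99 from numerator and denominator to get the reduced form.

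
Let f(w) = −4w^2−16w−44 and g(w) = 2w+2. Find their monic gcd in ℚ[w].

Repeated division with remainder:
  −4w^2−16w−44 = (−2w−6)(2w+2) + (−32)
  2w+2 = (−(1/16)w−1/16)(−32) + (0)
The last nonzero remainder is the constant −32, so the polynomials are coprime and gcd = 1.

1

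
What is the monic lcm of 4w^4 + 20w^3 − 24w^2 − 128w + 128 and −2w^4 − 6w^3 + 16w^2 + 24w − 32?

By polynomial division,
  4w^4 + 20w^3 − 24w^2 − 128w + 128 = (−2)(−2w^4 − 6w^3 + 16w^2 + 24w − 32) + (8w^3 + 8w^2 − 80w + 64)
  −2w^4 − 6w^3 + 16w^2 + 24w − 32 = (−(1/4)w − 1/2)(8w^3 + 8w^2 − 80w + 64) + (0)
Last nonzero remainder: 8w^3 + 8w^2 − 80w + 64. Dividing through by 8 gives the monic gcd w^3 + w^2 − 10w + 8.
Then lcm(f, g) = f·g / gcd(f, g); expanding and making the result monic gives the answer.

w^5 + 7w^4 + 4w^3 − 44w^2 − 32w + 64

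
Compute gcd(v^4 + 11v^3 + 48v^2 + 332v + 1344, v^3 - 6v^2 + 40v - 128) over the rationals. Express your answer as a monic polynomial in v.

Repeated division with remainder:
  v^4 + 11v^3 + 48v^2 + 332v + 1344 = (v + 17)(v^3 - 6v^2 + 40v - 128) + (110v^2 - 220v + 3520)
  v^3 - 6v^2 + 40v - 128 = ((1/110)v - 2/55)(110v^2 - 220v + 3520) + (0)
Last nonzero remainder: 110v^2 - 220v + 3520. Dividing through by 110 gives the monic gcd v^2 - 2v + 32.

v^2 - 2v + 32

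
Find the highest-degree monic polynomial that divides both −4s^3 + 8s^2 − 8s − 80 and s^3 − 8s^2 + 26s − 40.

Repeated division with remainder:
  −4s^3 + 8s^2 − 8s − 80 = (−4)(s^3 − 8s^2 + 26s − 40) + (−24s^2 + 96s − 240)
  s^3 − 8s^2 + 26s − 40 = (−(1/24)s + 1/6)(−24s^2 + 96s − 240) + (0)
Last nonzero remainder: −24s^2 + 96s − 240. Dividing through by −24 gives the monic gcd s^2 − 4s + 10.

s^2 − 4s + 10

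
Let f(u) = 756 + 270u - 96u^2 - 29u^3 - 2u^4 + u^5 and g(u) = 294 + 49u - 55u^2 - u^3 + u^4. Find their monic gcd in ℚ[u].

42 + u - 8u^2 + u^3

Euclidean algorithm in ℚ[u]:
  u^5 - 2u^4 - 29u^3 - 96u^2 + 270u + 756 = (u - 1)(u^4 - u^3 - 55u^2 + 49u + 294) + (25u^3 - 200u^2 + 25u + 1050)
  u^4 - u^3 - 55u^2 + 49u + 294 = ((1/25)u + 7/25)(25u^3 - 200u^2 + 25u + 1050) + (0)
Last nonzero remainder: 25u^3 - 200u^2 + 25u + 1050. Dividing through by 25 gives the monic gcd u^3 - 8u^2 + u + 42.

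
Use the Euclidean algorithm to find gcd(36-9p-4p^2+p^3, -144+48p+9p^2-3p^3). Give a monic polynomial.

12-7p+p^2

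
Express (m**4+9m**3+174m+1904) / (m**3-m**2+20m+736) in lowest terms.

(m**3+m**2-8m+238)/(m**2-9m+92)

By polynomial division,
  m**4+9m**3+174m+1904 = (m+10)(m**3-m**2+20m+736) + (-10m**2-762m-5456)
  m**3-m**2+20m+736 = (-(1/10)m+193/25)(-10m**2-762m-5456) + ((133926/25)m+1071408/25)
  -10m**2-762m-5456 = (-(125/66963)m-8525/66963)((133926/25)m+1071408/25) + (0)
Last nonzero remainder: (133926/25)m+1071408/25. Dividing through by 133926/25 gives the monic gcd m+8.
Cancel m+8 from numerator and denominator to get the reduced form.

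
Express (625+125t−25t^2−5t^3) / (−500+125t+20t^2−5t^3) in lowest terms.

(5+t)/(−4+t)

Repeated division with remainder:
  −5t^3−25t^2+125t+625 = (−5t^3+20t^2+125t−500) + (−45t^2+1125)
  −5t^3+20t^2+125t−500 = ((1/9)t−4/9)(−45t^2+1125) + (0)
Last nonzero remainder: −45t^2+1125. Dividing through by −45 gives the monic gcd t^2−25.
Cancel t^2−25 from numerator and denominator to get the reduced form.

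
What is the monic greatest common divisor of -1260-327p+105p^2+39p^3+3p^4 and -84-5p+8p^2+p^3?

Euclidean algorithm in ℚ[p]:
  3p^4+39p^3+105p^2-327p-1260 = (3p+15)(p^3+8p^2-5p-84) + (0)
The last nonzero remainder p^3+8p^2-5p-84 is already monic.

-84-5p+8p^2+p^3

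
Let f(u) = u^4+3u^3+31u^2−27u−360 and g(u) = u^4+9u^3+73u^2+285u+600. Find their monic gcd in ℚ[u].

Apply the Euclidean algorithm:
  u^4+3u^3+31u^2−27u−360 = (u^4+9u^3+73u^2+285u+600) + (−6u^3−42u^2−312u−960)
  u^4+9u^3+73u^2+285u+600 = (−(1/6)u−1/3)(−6u^3−42u^2−312u−960) + (7u^2+21u+280)
  −6u^3−42u^2−312u−960 = (−(6/7)u−24/7)(7u^2+21u+280) + (0)
Last nonzero remainder: 7u^2+21u+280. Dividing through by 7 gives the monic gcd u^2+3u+40.

u^2+3u+40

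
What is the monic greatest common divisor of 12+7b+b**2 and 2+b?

1

By polynomial division,
  b**2+7b+12 = (b+5)(b+2) + (2)
  b+2 = ((1/2)b+1)(2) + (0)
The last nonzero remainder is the constant 2, so the polynomials are coprime and gcd = 1.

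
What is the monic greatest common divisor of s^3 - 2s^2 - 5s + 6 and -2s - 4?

s + 2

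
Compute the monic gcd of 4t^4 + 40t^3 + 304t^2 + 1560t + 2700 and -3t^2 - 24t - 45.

t^2 + 8t + 15

Apply the Euclidean algorithm:
  4t^4 + 40t^3 + 304t^2 + 1560t + 2700 = (-(4/3)t^2 - (8/3)t - 60)(-3t^2 - 24t - 45) + (0)
Last nonzero remainder: -3t^2 - 24t - 45. Dividing through by -3 gives the monic gcd t^2 + 8t + 15.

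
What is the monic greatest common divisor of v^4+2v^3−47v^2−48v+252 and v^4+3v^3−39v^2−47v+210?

By polynomial division,
  v^4+2v^3−47v^2−48v+252 = (v^4+3v^3−39v^2−47v+210) + (−v^3−8v^2−v+42)
  v^4+3v^3−39v^2−47v+210 = (−v+5)(−v^3−8v^2−v+42) + (0)
Last nonzero remainder: −v^3−8v^2−v+42. Dividing through by −1 gives the monic gcd v^3+8v^2+v−42.

v^3+8v^2+v−42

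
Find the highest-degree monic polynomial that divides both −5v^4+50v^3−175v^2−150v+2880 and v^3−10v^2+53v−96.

Repeated division with remainder:
  −5v^4+50v^3−175v^2−150v+2880 = (−5v)(v^3−10v^2+53v−96) + (90v^2−630v+2880)
  v^3−10v^2+53v−96 = ((1/90)v−1/30)(90v^2−630v+2880) + (0)
Last nonzero remainder: 90v^2−630v+2880. Dividing through by 90 gives the monic gcd v^2−7v+32.

v^2−7v+32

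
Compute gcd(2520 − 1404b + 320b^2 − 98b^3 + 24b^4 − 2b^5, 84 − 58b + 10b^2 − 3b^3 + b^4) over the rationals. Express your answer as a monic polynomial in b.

By polynomial division,
  −2b^5 + 24b^4 − 98b^3 + 320b^2 − 1404b + 2520 = (−2b + 18)(b^4 − 3b^3 + 10b^2 − 58b + 84) + (−24b^3 + 24b^2 − 192b + 1008)
  b^4 − 3b^3 + 10b^2 − 58b + 84 = (−(1/24)b + 1/12)(−24b^3 + 24b^2 − 192b + 1008) + (0)
Last nonzero remainder: −24b^3 + 24b^2 − 192b + 1008. Dividing through by −24 gives the monic gcd b^3 − b^2 + 8b − 42.

−42 + 8b − b^2 + b^3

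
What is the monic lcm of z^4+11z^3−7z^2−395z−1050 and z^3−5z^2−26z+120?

Repeated division with remainder:
  z^4+11z^3−7z^2−395z−1050 = (z+16)(z^3−5z^2−26z+120) + (99z^2−99z−2970)
  z^3−5z^2−26z+120 = ((1/99)z−4/99)(99z^2−99z−2970) + (0)
Last nonzero remainder: 99z^2−99z−2970. Dividing through by 99 gives the monic gcd z^2−z−30.
Then lcm(f, g) = f·g / gcd(f, g); expanding and making the result monic gives the answer.

z^5+7z^4−51z^3−367z^2+530z+4200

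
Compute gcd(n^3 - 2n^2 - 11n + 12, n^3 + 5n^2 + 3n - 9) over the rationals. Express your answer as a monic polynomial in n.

Apply the Euclidean algorithm:
  n^3 - 2n^2 - 11n + 12 = (n^3 + 5n^2 + 3n - 9) + (-7n^2 - 14n + 21)
  n^3 + 5n^2 + 3n - 9 = (-(1/7)n - 3/7)(-7n^2 - 14n + 21) + (0)
Last nonzero remainder: -7n^2 - 14n + 21. Dividing through by -7 gives the monic gcd n^2 + 2n - 3.

n^2 + 2n - 3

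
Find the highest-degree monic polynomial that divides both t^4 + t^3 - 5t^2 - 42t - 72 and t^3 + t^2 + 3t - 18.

Apply the Euclidean algorithm:
  t^4 + t^3 - 5t^2 - 42t - 72 = (t)(t^3 + t^2 + 3t - 18) + (-8t^2 - 24t - 72)
  t^3 + t^2 + 3t - 18 = (-(1/8)t + 1/4)(-8t^2 - 24t - 72) + (0)
Last nonzero remainder: -8t^2 - 24t - 72. Dividing through by -8 gives the monic gcd t^2 + 3t + 9.

t^2 + 3t + 9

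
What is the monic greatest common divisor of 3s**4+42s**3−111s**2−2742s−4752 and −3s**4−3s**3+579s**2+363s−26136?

s**3+12s**2−61s−792

Euclidean algorithm in ℚ[s]:
  3s**4+42s**3−111s**2−2742s−4752 = (−1)(−3s**4−3s**3+579s**2+363s−26136) + (39s**3+468s**2−2379s−30888)
  −3s**4−3s**3+579s**2+363s−26136 = (−(1/13)s+11/13)(39s**3+468s**2−2379s−30888) + (0)
Last nonzero remainder: 39s**3+468s**2−2379s−30888. Dividing through by 39 gives the monic gcd s**3+12s**2−61s−792.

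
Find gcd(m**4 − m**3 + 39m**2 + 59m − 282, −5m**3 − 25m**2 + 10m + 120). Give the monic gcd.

m**2 + m − 6

Apply the Euclidean algorithm:
  m**4 − m**3 + 39m**2 + 59m − 282 = (−(1/5)m + 6/5)(−5m**3 − 25m**2 + 10m + 120) + (71m**2 + 71m − 426)
  −5m**3 − 25m**2 + 10m + 120 = (−(5/71)m − 20/71)(71m**2 + 71m − 426) + (0)
Last nonzero remainder: 71m**2 + 71m − 426. Dividing through by 71 gives the monic gcd m**2 + m − 6.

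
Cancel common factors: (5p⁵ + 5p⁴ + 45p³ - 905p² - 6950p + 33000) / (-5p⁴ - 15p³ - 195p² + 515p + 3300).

(-p² - p + 30)/(p + 3)

Apply the Euclidean algorithm:
  5p⁵ + 5p⁴ + 45p³ - 905p² - 6950p + 33000 = (-p + 2)(-5p⁴ - 15p³ - 195p² + 515p + 3300) + (-120p³ - 4680p + 26400)
  -5p⁴ - 15p³ - 195p² + 515p + 3300 = ((1/24)p + 1/8)(-120p³ - 4680p + 26400) + (0)
Last nonzero remainder: -120p³ - 4680p + 26400. Dividing through by -120 gives the monic gcd p³ + 39p - 220.
Cancel p³ + 39p - 220 from numerator and denominator to get the reduced form.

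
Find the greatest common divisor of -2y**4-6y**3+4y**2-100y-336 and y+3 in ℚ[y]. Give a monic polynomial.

Repeated division with remainder:
  -2y**4-6y**3+4y**2-100y-336 = (-2y**3+4y-112)(y+3) + (0)
The last nonzero remainder y+3 is already monic.

y+3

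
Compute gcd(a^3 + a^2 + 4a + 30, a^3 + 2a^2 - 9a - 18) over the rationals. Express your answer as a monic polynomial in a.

By polynomial division,
  a^3 + a^2 + 4a + 30 = (a^3 + 2a^2 - 9a - 18) + (-a^2 + 13a + 48)
  a^3 + 2a^2 - 9a - 18 = (-a - 15)(-a^2 + 13a + 48) + (234a + 702)
  -a^2 + 13a + 48 = (-(1/234)a + 8/117)(234a + 702) + (0)
Last nonzero remainder: 234a + 702. Dividing through by 234 gives the monic gcd a + 3.

a + 3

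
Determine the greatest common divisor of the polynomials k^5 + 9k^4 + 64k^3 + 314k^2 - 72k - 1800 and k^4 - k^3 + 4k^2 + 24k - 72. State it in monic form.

k^2 + k - 6

Apply the Euclidean algorithm:
  k^5 + 9k^4 + 64k^3 + 314k^2 - 72k - 1800 = (k + 10)(k^4 - k^3 + 4k^2 + 24k - 72) + (70k^3 + 250k^2 - 240k - 1080)
  k^4 - k^3 + 4k^2 + 24k - 72 = ((1/70)k - 16/245)(70k^3 + 250k^2 - 240k - 1080) + ((1164/49)k^2 + (1164/49)k - 6984/49)
  70k^3 + 250k^2 - 240k - 1080 = ((1715/582)k + 735/97)((1164/49)k^2 + (1164/49)k - 6984/49) + (0)
Last nonzero remainder: (1164/49)k^2 + (1164/49)k - 6984/49. Dividing through by 1164/49 gives the monic gcd k^2 + k - 6.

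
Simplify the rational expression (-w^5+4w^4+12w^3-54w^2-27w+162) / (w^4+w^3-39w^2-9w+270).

(-w^3+4w^2+3w-18)/(w^2+w-30)

By polynomial division,
  -w^5+4w^4+12w^3-54w^2-27w+162 = (-w+5)(w^4+w^3-39w^2-9w+270) + (-32w^3+132w^2+288w-1188)
  w^4+w^3-39w^2-9w+270 = (-(1/32)w-41/256)(-32w^3+132w^2+288w-1188) + (-(567/64)w^2+5103/64)
  -32w^3+132w^2+288w-1188 = ((2048/567)w-2816/189)(-(567/64)w^2+5103/64) + (0)
Last nonzero remainder: -(567/64)w^2+5103/64. Dividing through by -567/64 gives the monic gcd w^2-9.
Cancel w^2-9 from numerator and denominator to get the reduced form.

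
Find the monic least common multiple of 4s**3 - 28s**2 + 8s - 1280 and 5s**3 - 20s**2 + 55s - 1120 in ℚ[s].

s**4 - 14s**3 + 51s**2 - 334s + 2240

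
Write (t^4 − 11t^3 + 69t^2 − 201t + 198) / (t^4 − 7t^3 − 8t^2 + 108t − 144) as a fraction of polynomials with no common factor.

Euclidean algorithm in ℚ[t]:
  t^4 − 11t^3 + 69t^2 − 201t + 198 = (t^4 − 7t^3 − 8t^2 + 108t − 144) + (−4t^3 + 77t^2 − 309t + 342)
  t^4 − 7t^3 − 8t^2 + 108t − 144 = (−(1/4)t − 49/16)(−4t^3 + 77t^2 − 309t + 342) + ((2409/16)t^2 − (12045/16)t + 7227/8)
  −4t^3 + 77t^2 − 309t + 342 = (−(64/2409)t + 304/803)((2409/16)t^2 − (12045/16)t + 7227/8) + (0)
Last nonzero remainder: (2409/16)t^2 − (12045/16)t + 7227/8. Dividing through by 2409/16 gives the monic gcd t^2 − 5t + 6.
Cancel t^2 − 5t + 6 from numerator and denominator to get the reduced form.

(t^2 − 6t + 33)/(t^2 − 2t − 24)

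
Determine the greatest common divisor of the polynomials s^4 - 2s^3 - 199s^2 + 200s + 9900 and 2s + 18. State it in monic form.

By polynomial division,
  s^4 - 2s^3 - 199s^2 + 200s + 9900 = ((1/2)s^3 - (11/2)s^2 - 50s + 550)(2s + 18) + (0)
Last nonzero remainder: 2s + 18. Dividing through by 2 gives the monic gcd s + 9.

s + 9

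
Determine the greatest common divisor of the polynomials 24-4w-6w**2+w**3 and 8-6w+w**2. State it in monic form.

-2+w

Apply the Euclidean algorithm:
  w**3-6w**2-4w+24 = (w)(w**2-6w+8) + (-12w+24)
  w**2-6w+8 = (-(1/12)w+1/3)(-12w+24) + (0)
Last nonzero remainder: -12w+24. Dividing through by -12 gives the monic gcd w-2.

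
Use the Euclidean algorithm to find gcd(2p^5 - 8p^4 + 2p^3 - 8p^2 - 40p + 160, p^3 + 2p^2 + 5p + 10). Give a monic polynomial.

Apply the Euclidean algorithm:
  2p^5 - 8p^4 + 2p^3 - 8p^2 - 40p + 160 = (2p^2 - 12p + 16)(p^3 + 2p^2 + 5p + 10) + (0)
The last nonzero remainder p^3 + 2p^2 + 5p + 10 is already monic.

p^3 + 2p^2 + 5p + 10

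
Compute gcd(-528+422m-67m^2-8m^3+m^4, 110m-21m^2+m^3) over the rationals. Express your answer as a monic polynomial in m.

-11+m

Apply the Euclidean algorithm:
  m^4-8m^3-67m^2+422m-528 = (m+13)(m^3-21m^2+110m) + (96m^2-1008m-528)
  m^3-21m^2+110m = ((1/96)m-7/64)(96m^2-1008m-528) + ((21/4)m-231/4)
  96m^2-1008m-528 = ((128/7)m+64/7)((21/4)m-231/4) + (0)
Last nonzero remainder: (21/4)m-231/4. Dividing through by 21/4 gives the monic gcd m-11.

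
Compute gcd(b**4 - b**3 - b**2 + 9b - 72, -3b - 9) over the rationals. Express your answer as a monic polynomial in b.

Repeated division with remainder:
  b**4 - b**3 - b**2 + 9b - 72 = (-(1/3)b**3 + (4/3)b**2 - (11/3)b + 8)(-3b - 9) + (0)
Last nonzero remainder: -3b - 9. Dividing through by -3 gives the monic gcd b + 3.

b + 3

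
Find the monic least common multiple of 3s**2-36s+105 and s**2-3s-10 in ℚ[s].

s**3-10s**2+11s+70

Apply the Euclidean algorithm:
  3s**2-36s+105 = (3)(s**2-3s-10) + (-27s+135)
  s**2-3s-10 = (-(1/27)s-2/27)(-27s+135) + (0)
Last nonzero remainder: -27s+135. Dividing through by -27 gives the monic gcd s-5.
Then lcm(f, g) = f·g / gcd(f, g); expanding and making the result monic gives the answer.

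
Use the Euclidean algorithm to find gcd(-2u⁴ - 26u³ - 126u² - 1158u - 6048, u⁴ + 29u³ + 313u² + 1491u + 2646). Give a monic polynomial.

u² + 16u + 63

By polynomial division,
  -2u⁴ - 26u³ - 126u² - 1158u - 6048 = (-2)(u⁴ + 29u³ + 313u² + 1491u + 2646) + (32u³ + 500u² + 1824u - 756)
  u⁴ + 29u³ + 313u² + 1491u + 2646 = ((1/32)u + 107/256)(32u³ + 500u² + 1824u - 756) + ((3009/64)u² + (3009/4)u + 189567/64)
  32u³ + 500u² + 1824u - 756 = ((2048/3009)u - 256/1003)((3009/64)u² + (3009/4)u + 189567/64) + (0)
Last nonzero remainder: (3009/64)u² + (3009/4)u + 189567/64. Dividing through by 3009/64 gives the monic gcd u² + 16u + 63.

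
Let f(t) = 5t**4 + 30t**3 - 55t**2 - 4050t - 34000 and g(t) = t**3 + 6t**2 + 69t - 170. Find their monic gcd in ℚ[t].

Apply the Euclidean algorithm:
  5t**4 + 30t**3 - 55t**2 - 4050t - 34000 = (5t)(t**3 + 6t**2 + 69t - 170) + (-400t**2 - 3200t - 34000)
  t**3 + 6t**2 + 69t - 170 = (-(1/400)t + 1/200)(-400t**2 - 3200t - 34000) + (0)
Last nonzero remainder: -400t**2 - 3200t - 34000. Dividing through by -400 gives the monic gcd t**2 + 8t + 85.

t**2 + 8t + 85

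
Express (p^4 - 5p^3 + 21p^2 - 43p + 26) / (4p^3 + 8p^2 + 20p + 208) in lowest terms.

Apply the Euclidean algorithm:
  p^4 - 5p^3 + 21p^2 - 43p + 26 = ((1/4)p - 7/4)(4p^3 + 8p^2 + 20p + 208) + (30p^2 - 60p + 390)
  4p^3 + 8p^2 + 20p + 208 = ((2/15)p + 8/15)(30p^2 - 60p + 390) + (0)
Last nonzero remainder: 30p^2 - 60p + 390. Dividing through by 30 gives the monic gcd p^2 - 2p + 13.
Cancel p^2 - 2p + 13 from numerator and denominator to get the reduced form.

(p^2 - 3p + 2)/(4p + 16)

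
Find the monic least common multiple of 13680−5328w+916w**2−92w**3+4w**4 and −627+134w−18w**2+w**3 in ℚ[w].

−37620+18072w−3851w**2+482w**3−34w**4+w**5

Apply the Euclidean algorithm:
  4w**4−92w**3+916w**2−5328w+13680 = (4w−20)(w**3−18w**2+134w−627) + (20w**2−140w+1140)
  w**3−18w**2+134w−627 = ((1/20)w−11/20)(20w**2−140w+1140) + (0)
Last nonzero remainder: 20w**2−140w+1140. Dividing through by 20 gives the monic gcd w**2−7w+57.
Then lcm(f, g) = f·g / gcd(f, g); expanding and making the result monic gives the answer.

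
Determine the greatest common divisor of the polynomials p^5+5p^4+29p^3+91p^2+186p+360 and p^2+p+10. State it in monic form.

p^2+p+10

Apply the Euclidean algorithm:
  p^5+5p^4+29p^3+91p^2+186p+360 = (p^3+4p^2+15p+36)(p^2+p+10) + (0)
The last nonzero remainder p^2+p+10 is already monic.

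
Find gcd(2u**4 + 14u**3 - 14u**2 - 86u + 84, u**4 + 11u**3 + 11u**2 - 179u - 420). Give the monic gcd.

By polynomial division,
  2u**4 + 14u**3 - 14u**2 - 86u + 84 = (2)(u**4 + 11u**3 + 11u**2 - 179u - 420) + (-8u**3 - 36u**2 + 272u + 924)
  u**4 + 11u**3 + 11u**2 - 179u - 420 = (-(1/8)u - 13/16)(-8u**3 - 36u**2 + 272u + 924) + ((63/4)u**2 + (315/2)u + 1323/4)
  -8u**3 - 36u**2 + 272u + 924 = (-(32/63)u + 176/63)((63/4)u**2 + (315/2)u + 1323/4) + (0)
Last nonzero remainder: (63/4)u**2 + (315/2)u + 1323/4. Dividing through by 63/4 gives the monic gcd u**2 + 10u + 21.

u**2 + 10u + 21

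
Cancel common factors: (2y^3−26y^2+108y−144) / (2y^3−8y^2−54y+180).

(y−4)/(y+5)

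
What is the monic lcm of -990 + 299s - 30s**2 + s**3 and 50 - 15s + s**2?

By polynomial division,
  s**3 - 30s**2 + 299s - 990 = (s - 15)(s**2 - 15s + 50) + (24s - 240)
  s**2 - 15s + 50 = ((1/24)s - 5/24)(24s - 240) + (0)
Last nonzero remainder: 24s - 240. Dividing through by 24 gives the monic gcd s - 10.
Then lcm(f, g) = f·g / gcd(f, g); expanding and making the result monic gives the answer.

4950 - 2485s + 449s**2 - 35s**3 + s**4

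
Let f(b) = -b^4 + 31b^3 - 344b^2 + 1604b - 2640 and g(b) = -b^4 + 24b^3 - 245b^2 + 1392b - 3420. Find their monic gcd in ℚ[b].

b^2 - 16b + 60

Repeated division with remainder:
  -b^4 + 31b^3 - 344b^2 + 1604b - 2640 = (-b^4 + 24b^3 - 245b^2 + 1392b - 3420) + (7b^3 - 99b^2 + 212b + 780)
  -b^4 + 24b^3 - 245b^2 + 1392b - 3420 = (-(1/7)b + 69/49)(7b^3 - 99b^2 + 212b + 780) + (-(3690/49)b^2 + (59040/49)b - 221400/49)
  7b^3 - 99b^2 + 212b + 780 = (-(343/3690)b - 637/3690)(-(3690/49)b^2 + (59040/49)b - 221400/49) + (0)
Last nonzero remainder: -(3690/49)b^2 + (59040/49)b - 221400/49. Dividing through by -3690/49 gives the monic gcd b^2 - 16b + 60.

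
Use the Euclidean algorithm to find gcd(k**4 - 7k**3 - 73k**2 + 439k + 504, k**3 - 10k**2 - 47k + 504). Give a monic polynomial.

k - 9

Euclidean algorithm in ℚ[k]:
  k**4 - 7k**3 - 73k**2 + 439k + 504 = (k + 3)(k**3 - 10k**2 - 47k + 504) + (4k**2 + 76k - 1008)
  k**3 - 10k**2 - 47k + 504 = ((1/4)k - 29/4)(4k**2 + 76k - 1008) + (756k - 6804)
  4k**2 + 76k - 1008 = ((1/189)k + 4/27)(756k - 6804) + (0)
Last nonzero remainder: 756k - 6804. Dividing through by 756 gives the monic gcd k - 9.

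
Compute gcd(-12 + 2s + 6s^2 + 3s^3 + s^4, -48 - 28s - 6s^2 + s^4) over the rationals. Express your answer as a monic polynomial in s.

12 + 10s + 4s^2 + s^3

Euclidean algorithm in ℚ[s]:
  s^4 + 3s^3 + 6s^2 + 2s - 12 = (s^4 - 6s^2 - 28s - 48) + (3s^3 + 12s^2 + 30s + 36)
  s^4 - 6s^2 - 28s - 48 = ((1/3)s - 4/3)(3s^3 + 12s^2 + 30s + 36) + (0)
Last nonzero remainder: 3s^3 + 12s^2 + 30s + 36. Dividing through by 3 gives the monic gcd s^3 + 4s^2 + 10s + 12.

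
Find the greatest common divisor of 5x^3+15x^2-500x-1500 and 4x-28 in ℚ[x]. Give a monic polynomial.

1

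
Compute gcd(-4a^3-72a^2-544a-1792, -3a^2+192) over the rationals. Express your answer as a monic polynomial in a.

a+8

By polynomial division,
  -4a^3-72a^2-544a-1792 = ((4/3)a+24)(-3a^2+192) + (-800a-6400)
  -3a^2+192 = ((3/800)a-3/100)(-800a-6400) + (0)
Last nonzero remainder: -800a-6400. Dividing through by -800 gives the monic gcd a+8.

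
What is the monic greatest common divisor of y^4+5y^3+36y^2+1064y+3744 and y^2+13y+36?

y^2+13y+36

By polynomial division,
  y^4+5y^3+36y^2+1064y+3744 = (y^2-8y+104)(y^2+13y+36) + (0)
The last nonzero remainder y^2+13y+36 is already monic.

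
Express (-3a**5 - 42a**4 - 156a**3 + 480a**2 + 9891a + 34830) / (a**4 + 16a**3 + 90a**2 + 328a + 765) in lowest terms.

(-3a**3 - 21a + 774)/(a**2 + 2a + 17)

Euclidean algorithm in ℚ[a]:
  -3a**5 - 42a**4 - 156a**3 + 480a**2 + 9891a + 34830 = (-3a + 6)(a**4 + 16a**3 + 90a**2 + 328a + 765) + (18a**3 + 924a**2 + 10218a + 30240)
  a**4 + 16a**3 + 90a**2 + 328a + 765 = ((1/18)a - 53/27)(18a**3 + 924a**2 + 10218a + 30240) + ((12025/9)a**2 + (168350/9)a + 60125)
  18a**3 + 924a**2 + 10218a + 30240 = ((162/12025)a + 6048/12025)((12025/9)a**2 + (168350/9)a + 60125) + (0)
Last nonzero remainder: (12025/9)a**2 + (168350/9)a + 60125. Dividing through by 12025/9 gives the monic gcd a**2 + 14a + 45.
Cancel a**2 + 14a + 45 from numerator and denominator to get the reduced form.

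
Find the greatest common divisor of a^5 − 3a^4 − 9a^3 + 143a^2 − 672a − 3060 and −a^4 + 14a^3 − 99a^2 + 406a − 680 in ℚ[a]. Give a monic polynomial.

Apply the Euclidean algorithm:
  a^5 − 3a^4 − 9a^3 + 143a^2 − 672a − 3060 = (−a − 11)(−a^4 + 14a^3 − 99a^2 + 406a − 680) + (46a^3 − 540a^2 + 3114a − 10540)
  −a^4 + 14a^3 − 99a^2 + 406a − 680 = (−(1/46)a + 26/529)(46a^3 − 540a^2 + 3114a − 10540) + (−(2520/529)a^2 + (12600/529)a − 85680/529)
  46a^3 − 540a^2 + 3114a − 10540 = (−(12167/1260)a + 16399/252)(−(2520/529)a^2 + (12600/529)a − 85680/529) + (0)
Last nonzero remainder: −(2520/529)a^2 + (12600/529)a − 85680/529. Dividing through by −2520/529 gives the monic gcd a^2 − 5a + 34.

a^2 − 5a + 34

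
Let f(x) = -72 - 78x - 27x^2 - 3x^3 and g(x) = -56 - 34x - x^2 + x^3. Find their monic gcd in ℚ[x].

8 + 6x + x^2

By polynomial division,
  -3x^3 - 27x^2 - 78x - 72 = (-3)(x^3 - x^2 - 34x - 56) + (-30x^2 - 180x - 240)
  x^3 - x^2 - 34x - 56 = (-(1/30)x + 7/30)(-30x^2 - 180x - 240) + (0)
Last nonzero remainder: -30x^2 - 180x - 240. Dividing through by -30 gives the monic gcd x^2 + 6x + 8.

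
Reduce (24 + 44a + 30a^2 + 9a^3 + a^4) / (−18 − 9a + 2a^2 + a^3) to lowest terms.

(4 + 4a + a^2)/(−3 + a)

Euclidean algorithm in ℚ[a]:
  a^4 + 9a^3 + 30a^2 + 44a + 24 = (a + 7)(a^3 + 2a^2 − 9a − 18) + (25a^2 + 125a + 150)
  a^3 + 2a^2 − 9a − 18 = ((1/25)a − 3/25)(25a^2 + 125a + 150) + (0)
Last nonzero remainder: 25a^2 + 125a + 150. Dividing through by 25 gives the monic gcd a^2 + 5a + 6.
Cancel a^2 + 5a + 6 from numerator and denominator to get the reduced form.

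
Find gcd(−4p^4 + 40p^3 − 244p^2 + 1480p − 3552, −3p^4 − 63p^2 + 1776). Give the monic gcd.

p^3 − 4p^2 + 37p − 148

Euclidean algorithm in ℚ[p]:
  −4p^4 + 40p^3 − 244p^2 + 1480p − 3552 = (4/3)(−3p^4 − 63p^2 + 1776) + (40p^3 − 160p^2 + 1480p − 5920)
  −3p^4 − 63p^2 + 1776 = (−(3/40)p − 3/10)(40p^3 − 160p^2 + 1480p − 5920) + (0)
Last nonzero remainder: 40p^3 − 160p^2 + 1480p − 5920. Dividing through by 40 gives the monic gcd p^3 − 4p^2 + 37p − 148.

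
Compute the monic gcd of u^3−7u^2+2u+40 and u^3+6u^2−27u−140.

Euclidean algorithm in ℚ[u]:
  u^3−7u^2+2u+40 = (u^3+6u^2−27u−140) + (−13u^2+29u+180)
  u^3+6u^2−27u−140 = (−(1/13)u−107/169)(−13u^2+29u+180) + ((880/169)u−4400/169)
  −13u^2+29u+180 = (−(2197/880)u−1521/220)((880/169)u−4400/169) + (0)
Last nonzero remainder: (880/169)u−4400/169. Dividing through by 880/169 gives the monic gcd u−5.

u−5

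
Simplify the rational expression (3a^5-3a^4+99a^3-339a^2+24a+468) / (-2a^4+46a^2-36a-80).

By polynomial division,
  3a^5-3a^4+99a^3-339a^2+24a+468 = (-(3/2)a+3/2)(-2a^4+46a^2-36a-80) + (168a^3-462a^2-42a+588)
  -2a^4+46a^2-36a-80 = (-(1/84)a-11/336)(168a^3-462a^2-42a+588) + ((243/8)a^2-(243/8)a-243/4)
  168a^3-462a^2-42a+588 = ((448/81)a-784/81)((243/8)a^2-(243/8)a-243/4) + (0)
Last nonzero remainder: (243/8)a^2-(243/8)a-243/4. Dividing through by 243/8 gives the monic gcd a^2-a-2.
Cancel a^2-a-2 from numerator and denominator to get the reduced form.

(-3a^3-105a+234)/(2a^2+2a-40)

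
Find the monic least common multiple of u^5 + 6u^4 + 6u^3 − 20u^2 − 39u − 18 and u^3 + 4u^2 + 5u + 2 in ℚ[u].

u^6 + 8u^5 + 18u^4 − 8u^3 − 79u^2 − 96u − 36

Euclidean algorithm in ℚ[u]:
  u^5 + 6u^4 + 6u^3 − 20u^2 − 39u − 18 = (u^2 + 2u − 7)(u^3 + 4u^2 + 5u + 2) + (−4u^2 − 8u − 4)
  u^3 + 4u^2 + 5u + 2 = (−(1/4)u − 1/2)(−4u^2 − 8u − 4) + (0)
Last nonzero remainder: −4u^2 − 8u − 4. Dividing through by −4 gives the monic gcd u^2 + 2u + 1.
Then lcm(f, g) = f·g / gcd(f, g); expanding and making the result monic gives the answer.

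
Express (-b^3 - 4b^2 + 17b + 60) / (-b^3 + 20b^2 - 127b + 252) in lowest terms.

(b^2 + 8b + 15)/(b^2 - 16b + 63)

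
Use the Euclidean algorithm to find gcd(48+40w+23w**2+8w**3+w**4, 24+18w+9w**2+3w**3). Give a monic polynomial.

4+w+w**2

Repeated division with remainder:
  w**4+8w**3+23w**2+40w+48 = ((1/3)w+5/3)(3w**3+9w**2+18w+24) + (2w**2+2w+8)
  3w**3+9w**2+18w+24 = ((3/2)w+3)(2w**2+2w+8) + (0)
Last nonzero remainder: 2w**2+2w+8. Dividing through by 2 gives the monic gcd w**2+w+4.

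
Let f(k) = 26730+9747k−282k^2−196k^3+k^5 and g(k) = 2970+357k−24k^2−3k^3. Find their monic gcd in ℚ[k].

−99−2k+k^2

By polynomial division,
  k^5−196k^3−282k^2+9747k+26730 = (−(1/3)k^2+(8/3)k+13/3)(−3k^3−24k^2+357k+2970) + (−140k^2+280k+13860)
  −3k^3−24k^2+357k+2970 = ((3/140)k+3/14)(−140k^2+280k+13860) + (0)
Last nonzero remainder: −140k^2+280k+13860. Dividing through by −140 gives the monic gcd k^2−2k−99.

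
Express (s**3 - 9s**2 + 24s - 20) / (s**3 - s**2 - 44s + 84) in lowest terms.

Apply the Euclidean algorithm:
  s**3 - 9s**2 + 24s - 20 = (s**3 - s**2 - 44s + 84) + (-8s**2 + 68s - 104)
  s**3 - s**2 - 44s + 84 = (-(1/8)s - 15/16)(-8s**2 + 68s - 104) + ((27/4)s - 27/2)
  -8s**2 + 68s - 104 = (-(32/27)s + 208/27)((27/4)s - 27/2) + (0)
Last nonzero remainder: (27/4)s - 27/2. Dividing through by 27/4 gives the monic gcd s - 2.
Cancel s - 2 from numerator and denominator to get the reduced form.

(s**2 - 7s + 10)/(s**2 + s - 42)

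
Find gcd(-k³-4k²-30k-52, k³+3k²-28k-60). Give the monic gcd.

Apply the Euclidean algorithm:
  -k³-4k²-30k-52 = (-1)(k³+3k²-28k-60) + (-k²-58k-112)
  k³+3k²-28k-60 = (-k+55)(-k²-58k-112) + (3050k+6100)
  -k²-58k-112 = (-(1/3050)k-28/1525)(3050k+6100) + (0)
Last nonzero remainder: 3050k+6100. Dividing through by 3050 gives the monic gcd k+2.

k+2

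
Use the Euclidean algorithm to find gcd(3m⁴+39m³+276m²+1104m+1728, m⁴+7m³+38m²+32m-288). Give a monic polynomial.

m³+9m²+56m+144

Euclidean algorithm in ℚ[m]:
  3m⁴+39m³+276m²+1104m+1728 = (3)(m⁴+7m³+38m²+32m-288) + (18m³+162m²+1008m+2592)
  m⁴+7m³+38m²+32m-288 = ((1/18)m-1/9)(18m³+162m²+1008m+2592) + (0)
Last nonzero remainder: 18m³+162m²+1008m+2592. Dividing through by 18 gives the monic gcd m³+9m²+56m+144.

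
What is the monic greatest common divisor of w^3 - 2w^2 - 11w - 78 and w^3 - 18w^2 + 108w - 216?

By polynomial division,
  w^3 - 2w^2 - 11w - 78 = (w^3 - 18w^2 + 108w - 216) + (16w^2 - 119w + 138)
  w^3 - 18w^2 + 108w - 216 = ((1/16)w - 169/256)(16w^2 - 119w + 138) + ((5329/256)w - 15987/128)
  16w^2 - 119w + 138 = ((4096/5329)w - 5888/5329)((5329/256)w - 15987/128) + (0)
Last nonzero remainder: (5329/256)w - 15987/128. Dividing through by 5329/256 gives the monic gcd w - 6.

w - 6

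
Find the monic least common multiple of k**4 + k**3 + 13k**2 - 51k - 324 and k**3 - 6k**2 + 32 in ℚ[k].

Euclidean algorithm in ℚ[k]:
  k**4 + k**3 + 13k**2 - 51k - 324 = (k + 7)(k**3 - 6k**2 + 32) + (55k**2 - 83k - 548)
  k**3 - 6k**2 + 32 = ((1/55)k - 247/3025)(55k**2 - 83k - 548) + ((9639/3025)k - 38556/3025)
  55k**2 - 83k - 548 = ((166375/9639)k + 414425/9639)((9639/3025)k - 38556/3025) + (0)
Last nonzero remainder: (9639/3025)k - 38556/3025. Dividing through by 9639/3025 gives the monic gcd k - 4.
Then lcm(f, g) = f·g / gcd(f, g); expanding and making the result monic gives the answer.

k**6 - k**5 + 3k**4 - 85k**3 - 326k**2 + 1056k + 2592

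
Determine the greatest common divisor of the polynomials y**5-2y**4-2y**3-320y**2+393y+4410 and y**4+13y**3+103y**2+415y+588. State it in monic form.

Euclidean algorithm in ℚ[y]:
  y**5-2y**4-2y**3-320y**2+393y+4410 = (y-15)(y**4+13y**3+103y**2+415y+588) + (90y**3+810y**2+6030y+13230)
  y**4+13y**3+103y**2+415y+588 = ((1/90)y+2/45)(90y**3+810y**2+6030y+13230) + (0)
Last nonzero remainder: 90y**3+810y**2+6030y+13230. Dividing through by 90 gives the monic gcd y**3+9y**2+67y+147.

y**3+9y**2+67y+147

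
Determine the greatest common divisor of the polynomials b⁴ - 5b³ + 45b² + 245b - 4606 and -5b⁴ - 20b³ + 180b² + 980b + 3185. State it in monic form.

Apply the Euclidean algorithm:
  b⁴ - 5b³ + 45b² + 245b - 4606 = (-1/5)(-5b⁴ - 20b³ + 180b² + 980b + 3185) + (-9b³ + 81b² + 441b - 3969)
  -5b⁴ - 20b³ + 180b² + 980b + 3185 = ((5/9)b + 65/9)(-9b³ + 81b² + 441b - 3969) + (-650b² + 31850)
  -9b³ + 81b² + 441b - 3969 = ((9/650)b - 81/650)(-650b² + 31850) + (0)
Last nonzero remainder: -650b² + 31850. Dividing through by -650 gives the monic gcd b² - 49.

b² - 49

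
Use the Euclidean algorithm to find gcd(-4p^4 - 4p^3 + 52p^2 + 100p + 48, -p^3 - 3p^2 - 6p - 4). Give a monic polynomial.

Repeated division with remainder:
  -4p^4 - 4p^3 + 52p^2 + 100p + 48 = (4p - 8)(-p^3 - 3p^2 - 6p - 4) + (52p^2 + 68p + 16)
  -p^3 - 3p^2 - 6p - 4 = (-(1/52)p - 11/338)(52p^2 + 68p + 16) + (-(588/169)p - 588/169)
  52p^2 + 68p + 16 = (-(2197/147)p - 676/147)(-(588/169)p - 588/169) + (0)
Last nonzero remainder: -(588/169)p - 588/169. Dividing through by -588/169 gives the monic gcd p + 1.

p + 1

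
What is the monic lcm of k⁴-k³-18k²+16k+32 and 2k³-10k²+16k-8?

By polynomial division,
  k⁴-k³-18k²+16k+32 = ((1/2)k+2)(2k³-10k²+16k-8) + (-6k²-12k+48)
  2k³-10k²+16k-8 = (-(1/3)k+7/3)(-6k²-12k+48) + (60k-120)
  -6k²-12k+48 = (-(1/10)k-2/5)(60k-120) + (0)
Last nonzero remainder: 60k-120. Dividing through by 60 gives the monic gcd k-2.
Then lcm(f, g) = f·g / gcd(f, g); expanding and making the result monic gives the answer.

k⁶-4k⁵-13k⁴+68k³-52k²-64k+64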